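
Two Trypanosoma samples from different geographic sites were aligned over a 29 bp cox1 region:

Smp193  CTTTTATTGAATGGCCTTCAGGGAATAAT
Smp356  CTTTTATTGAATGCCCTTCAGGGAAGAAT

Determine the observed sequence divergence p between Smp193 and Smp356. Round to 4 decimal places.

Mismatches occur at site 14 (G→C), site 26 (T→G).
There are 2 differences over 29 sites, so p = 2/29 = 0.0690.

0.0690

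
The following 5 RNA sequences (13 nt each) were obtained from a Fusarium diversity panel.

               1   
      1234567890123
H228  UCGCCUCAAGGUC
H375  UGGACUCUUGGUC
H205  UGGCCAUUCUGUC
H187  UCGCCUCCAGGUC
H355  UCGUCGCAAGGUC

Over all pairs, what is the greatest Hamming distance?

Pairwise Hamming distances:
  H228 vs H375: 4
  H228 vs H205: 6
  H228 vs H187: 1
  H228 vs H355: 2
  H375 vs H205: 5
  H375 vs H187: 4
  H375 vs H355: 5
  H205 vs H187: 6
  H205 vs H355: 7
  H187 vs H355: 3
The largest is 7, between H205 and H355.

7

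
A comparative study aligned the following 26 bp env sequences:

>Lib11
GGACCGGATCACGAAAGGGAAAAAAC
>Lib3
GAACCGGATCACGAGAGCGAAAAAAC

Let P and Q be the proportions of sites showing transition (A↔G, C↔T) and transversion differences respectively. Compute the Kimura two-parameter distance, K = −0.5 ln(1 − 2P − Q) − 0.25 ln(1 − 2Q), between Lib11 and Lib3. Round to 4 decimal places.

0.1268

The sequences differ at positions 2 (G/A, transition), 15 (A/G, transition), 18 (G/C, transversion).
Of the 3 differences, 2 transitions and 1 transversion over 26 sites: P = 2/26 = 0.076923, Q = 1/26 = 0.038462.
d = −0.5·ln(0.807692) − 0.25·ln(0.923076) = −0.5·(-0.213574) − 0.25·(-0.080044) = 0.1268.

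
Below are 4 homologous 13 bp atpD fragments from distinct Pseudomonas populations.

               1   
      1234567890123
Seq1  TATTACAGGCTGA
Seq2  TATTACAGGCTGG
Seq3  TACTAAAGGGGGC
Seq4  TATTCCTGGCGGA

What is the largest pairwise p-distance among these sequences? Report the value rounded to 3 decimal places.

Pairwise Hamming distances:
  Seq1 vs Seq2: 1
  Seq1 vs Seq3: 5
  Seq1 vs Seq4: 3
  Seq2 vs Seq3: 5
  Seq2 vs Seq4: 4
  Seq3 vs Seq4: 6
The largest is 6 mismatches, between Seq3 and Seq4; p = 6/13 = 0.462.

0.462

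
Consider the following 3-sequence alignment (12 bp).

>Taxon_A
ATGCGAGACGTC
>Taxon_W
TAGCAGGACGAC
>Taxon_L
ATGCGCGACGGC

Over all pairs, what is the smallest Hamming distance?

2

Pairwise Hamming distances:
  Taxon_A vs Taxon_W: 5
  Taxon_A vs Taxon_L: 2
  Taxon_W vs Taxon_L: 5
The smallest is 2, between Taxon_A and Taxon_L.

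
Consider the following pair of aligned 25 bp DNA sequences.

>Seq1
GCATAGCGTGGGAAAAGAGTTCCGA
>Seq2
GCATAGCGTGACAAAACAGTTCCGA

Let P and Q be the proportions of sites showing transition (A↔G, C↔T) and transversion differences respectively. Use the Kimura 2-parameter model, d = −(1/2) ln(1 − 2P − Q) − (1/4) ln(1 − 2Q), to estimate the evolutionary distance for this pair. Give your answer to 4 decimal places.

Mismatches occur at site 11 (G→A, transition), site 12 (G→C, transversion), site 17 (G→C, transversion).
Of the 3 differences, 1 transition and 2 transversions over 25 sites: P = 1/25 = 0.040000, Q = 2/25 = 0.080000.
d = −0.5·ln(0.840000) − 0.25·ln(0.840000) = −0.5·(-0.174353) − 0.25·(-0.174353) = 0.1308.

0.1308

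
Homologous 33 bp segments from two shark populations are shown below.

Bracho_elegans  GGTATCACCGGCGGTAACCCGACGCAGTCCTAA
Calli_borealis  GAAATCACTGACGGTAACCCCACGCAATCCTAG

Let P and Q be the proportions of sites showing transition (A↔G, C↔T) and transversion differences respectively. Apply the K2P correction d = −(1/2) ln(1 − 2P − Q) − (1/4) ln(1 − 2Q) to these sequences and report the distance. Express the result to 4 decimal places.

0.2583

The sequences differ at positions 2 (G/A, transition), 3 (T/A, transversion), 9 (C/T, transition), 11 (G/A, transition), 21 (G/C, transversion), 27 (G/A, transition), 33 (A/G, transition).
Of the 7 differences, 5 transitions and 2 transversions over 33 sites: P = 5/33 = 0.151515, Q = 2/33 = 0.060606.
d = −0.5·ln(0.636364) − 0.25·ln(0.878788) = −0.5·(-0.451985) − 0.25·(-0.129212) = 0.2583.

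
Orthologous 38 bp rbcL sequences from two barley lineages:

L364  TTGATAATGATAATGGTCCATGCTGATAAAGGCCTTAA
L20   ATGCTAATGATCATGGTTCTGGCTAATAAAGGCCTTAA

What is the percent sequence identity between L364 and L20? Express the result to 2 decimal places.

Differing sites — 1:T/A; 4:A/C; 12:A/C; 18:C/T; 20:A/T; 21:T/G; 25:G/A.
31 of the 38 sites match, so the percent identity is 31/38 × 100 = 81.58%.

81.58%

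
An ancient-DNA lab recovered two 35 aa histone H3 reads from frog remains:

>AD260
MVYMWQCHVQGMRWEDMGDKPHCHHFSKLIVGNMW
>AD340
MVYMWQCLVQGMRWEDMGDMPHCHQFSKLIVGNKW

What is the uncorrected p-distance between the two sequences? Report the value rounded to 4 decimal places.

0.1143

The sequences differ at positions 8 (H/L), 20 (K/M), 25 (H/Q), 34 (M/K).
There are 4 differences over 35 sites, so p = 4/35 = 0.1143.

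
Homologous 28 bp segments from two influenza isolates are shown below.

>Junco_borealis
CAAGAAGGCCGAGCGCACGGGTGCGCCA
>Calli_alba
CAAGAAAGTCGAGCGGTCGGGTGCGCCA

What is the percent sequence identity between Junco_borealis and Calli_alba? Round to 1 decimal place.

85.7%

Mismatches occur at site 7 (G→A), site 9 (C→T), site 16 (C→G), site 17 (A→T).
24 of the 28 sites match, so the percent identity is 24/28 × 100 = 85.7%.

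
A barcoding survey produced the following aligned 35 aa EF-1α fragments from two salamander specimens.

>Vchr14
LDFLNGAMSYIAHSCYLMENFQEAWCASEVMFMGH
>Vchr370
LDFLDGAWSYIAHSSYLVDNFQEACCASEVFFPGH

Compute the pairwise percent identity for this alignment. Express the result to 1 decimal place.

The sequences differ at positions 5 (N/D), 8 (M/W), 15 (C/S), 18 (M/V), 19 (E/D), 25 (W/C), 31 (M/F), 33 (M/P).
27 of the 35 sites match, so the percent identity is 27/35 × 100 = 77.1%.

77.1%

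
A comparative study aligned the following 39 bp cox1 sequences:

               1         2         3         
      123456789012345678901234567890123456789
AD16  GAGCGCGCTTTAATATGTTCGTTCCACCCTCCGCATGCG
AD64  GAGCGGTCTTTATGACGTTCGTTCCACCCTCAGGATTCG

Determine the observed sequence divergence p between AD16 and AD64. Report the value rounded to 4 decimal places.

0.2051

Mismatches occur at site 6 (C→G), site 7 (G→T), site 13 (A→T), site 14 (T→G), site 16 (T→C), site 32 (C→A), site 34 (C→G), site 37 (G→T).
There are 8 differences over 39 sites, so p = 8/39 = 0.2051.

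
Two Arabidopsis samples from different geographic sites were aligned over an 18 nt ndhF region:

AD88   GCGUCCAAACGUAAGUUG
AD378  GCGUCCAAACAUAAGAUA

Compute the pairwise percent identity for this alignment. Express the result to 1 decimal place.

The sequences differ at positions 11 (G/A), 16 (U/A), 18 (G/A).
15 of the 18 sites match, so the percent identity is 15/18 × 100 = 83.3%.

83.3%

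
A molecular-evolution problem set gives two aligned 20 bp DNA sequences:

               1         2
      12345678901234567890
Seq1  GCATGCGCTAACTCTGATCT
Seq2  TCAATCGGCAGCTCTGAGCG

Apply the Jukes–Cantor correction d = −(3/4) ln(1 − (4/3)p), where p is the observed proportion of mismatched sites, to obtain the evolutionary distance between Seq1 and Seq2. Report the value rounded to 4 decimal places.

Mismatches occur at site 1 (G→T), site 4 (T→A), site 5 (G→T), site 8 (C→G), site 9 (T→C), site 11 (A→G), site 18 (T→G), site 20 (T→G).
p = 8/20 = 0.400000.
d = −0.75 · ln(1 − (4/3)·0.400000) = −0.75 · ln(0.466667) = −0.75 · (-0.762139) = 0.5716.

0.5716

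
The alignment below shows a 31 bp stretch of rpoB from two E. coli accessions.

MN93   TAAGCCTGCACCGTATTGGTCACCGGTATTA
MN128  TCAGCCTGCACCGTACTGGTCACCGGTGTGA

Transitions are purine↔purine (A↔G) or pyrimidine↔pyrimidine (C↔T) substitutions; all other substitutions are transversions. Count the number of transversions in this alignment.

2

The sequences differ at positions 2 (A/C, transversion), 16 (T/C, transition), 28 (A/G, transition), 30 (T/G, transversion).
Of the 4 differences, 2 transitions and 2 transversions, so the answer is 2.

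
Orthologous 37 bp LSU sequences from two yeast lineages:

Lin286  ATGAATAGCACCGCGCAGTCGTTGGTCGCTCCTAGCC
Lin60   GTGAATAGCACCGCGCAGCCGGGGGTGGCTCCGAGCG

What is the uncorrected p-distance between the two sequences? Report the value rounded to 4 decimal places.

0.1892

Mismatches occur at site 1 (A/G), site 19 (T/C), site 22 (T/G), site 23 (T/G), site 27 (C/G), site 33 (T/G), site 37 (C/G).
There are 7 differences over 37 sites, so p = 7/37 = 0.1892.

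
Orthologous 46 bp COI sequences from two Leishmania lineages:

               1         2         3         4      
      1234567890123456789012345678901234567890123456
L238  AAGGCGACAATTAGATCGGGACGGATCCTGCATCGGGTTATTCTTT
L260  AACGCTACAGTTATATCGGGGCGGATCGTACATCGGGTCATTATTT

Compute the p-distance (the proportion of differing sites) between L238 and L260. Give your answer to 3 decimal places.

0.196

Differing sites — 3:G/C; 6:G/T; 10:A/G; 14:G/T; 21:A/G; 28:C/G; 30:G/A; 39:T/C; 43:C/A.
There are 9 differences over 46 sites, so p = 9/46 = 0.196.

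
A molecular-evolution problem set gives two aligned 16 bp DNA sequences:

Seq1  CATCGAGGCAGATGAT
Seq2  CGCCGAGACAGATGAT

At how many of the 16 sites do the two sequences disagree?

Mismatches occur at site 2 (A↔G), site 3 (T↔C), site 8 (G↔A).
That gives 3 mismatches out of 16 aligned sites, so the Hamming distance is 3.

3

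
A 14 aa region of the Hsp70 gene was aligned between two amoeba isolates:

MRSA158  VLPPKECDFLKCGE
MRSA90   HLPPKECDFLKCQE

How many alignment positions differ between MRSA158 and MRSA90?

The sequences differ at positions 1 (V/H), 13 (G/Q).
That gives 2 mismatches out of 14 aligned sites, so the Hamming distance is 2.

2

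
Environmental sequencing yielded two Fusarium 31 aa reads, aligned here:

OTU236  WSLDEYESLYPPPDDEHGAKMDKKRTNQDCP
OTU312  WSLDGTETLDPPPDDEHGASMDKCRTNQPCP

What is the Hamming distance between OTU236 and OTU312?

Mismatches occur at site 5 (E↔G), site 6 (Y↔T), site 8 (S↔T), site 10 (Y↔D), site 20 (K↔S), site 24 (K↔C), site 29 (D↔P).
That gives 7 mismatches out of 31 aligned sites, so the Hamming distance is 7.

7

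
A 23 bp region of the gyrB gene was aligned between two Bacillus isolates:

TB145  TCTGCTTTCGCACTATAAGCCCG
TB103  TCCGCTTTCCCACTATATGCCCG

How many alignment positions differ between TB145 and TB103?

Mismatches occur at site 3 (T→C), site 10 (G→C), site 18 (A→T).
That gives 3 mismatches out of 23 aligned sites, so the Hamming distance is 3.

3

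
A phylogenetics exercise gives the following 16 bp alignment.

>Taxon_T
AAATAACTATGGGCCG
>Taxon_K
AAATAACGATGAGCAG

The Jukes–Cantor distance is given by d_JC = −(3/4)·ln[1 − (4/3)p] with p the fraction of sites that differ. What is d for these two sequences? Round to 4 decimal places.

0.2158

The sequences differ at positions 8 (T/G), 12 (G/A), 15 (C/A).
p = 3/16 = 0.187500.
d = −0.75 · ln(1 − (4/3)·0.187500) = −0.75 · ln(0.750000) = −0.75 · (-0.287682) = 0.2158.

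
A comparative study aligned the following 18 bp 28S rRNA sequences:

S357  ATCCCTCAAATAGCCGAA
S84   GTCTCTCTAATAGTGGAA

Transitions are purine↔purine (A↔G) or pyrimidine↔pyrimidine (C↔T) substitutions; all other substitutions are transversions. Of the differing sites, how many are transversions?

Mismatches occur at site 1 (A→G, transition), site 4 (C→T, transition), site 8 (A→T, transversion), site 14 (C→T, transition), site 15 (C→G, transversion).
Of the 5 differences, 3 transitions and 2 transversions, so the answer is 2.

2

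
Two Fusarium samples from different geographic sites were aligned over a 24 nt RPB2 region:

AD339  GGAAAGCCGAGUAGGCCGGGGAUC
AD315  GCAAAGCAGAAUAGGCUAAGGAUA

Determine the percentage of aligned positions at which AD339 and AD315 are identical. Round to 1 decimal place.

Mismatches occur at site 2 (G→C), site 8 (C→A), site 11 (G→A), site 17 (C→U), site 18 (G→A), site 19 (G→A), site 24 (C→A).
17 of the 24 sites match, so the percent identity is 17/24 × 100 = 70.8%.

70.8%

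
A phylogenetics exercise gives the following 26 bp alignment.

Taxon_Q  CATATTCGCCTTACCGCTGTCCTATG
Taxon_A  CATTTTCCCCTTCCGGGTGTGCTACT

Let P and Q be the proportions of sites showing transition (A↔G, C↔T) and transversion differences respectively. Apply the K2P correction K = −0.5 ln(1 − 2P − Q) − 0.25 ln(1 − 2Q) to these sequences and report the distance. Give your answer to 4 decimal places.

The sequences differ at positions 4 (A/T, transversion), 8 (G/C, transversion), 13 (A/C, transversion), 15 (C/G, transversion), 17 (C/G, transversion), 21 (C/G, transversion), 25 (T/C, transition), 26 (G/T, transversion).
Of the 8 differences, 1 transition and 7 transversions over 26 sites: P = 1/26 = 0.038462, Q = 7/26 = 0.269231.
d = −0.5·ln(0.653845) − 0.25·ln(0.461538) = −0.5·(-0.424885) − 0.25·(-0.773191) = 0.4057.

0.4057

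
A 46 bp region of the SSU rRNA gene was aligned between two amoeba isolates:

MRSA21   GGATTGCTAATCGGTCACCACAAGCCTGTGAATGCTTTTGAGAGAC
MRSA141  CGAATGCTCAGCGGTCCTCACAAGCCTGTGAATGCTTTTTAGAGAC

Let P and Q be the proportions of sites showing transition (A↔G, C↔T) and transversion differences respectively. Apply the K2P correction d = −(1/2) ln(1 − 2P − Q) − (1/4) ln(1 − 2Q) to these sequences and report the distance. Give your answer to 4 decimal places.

The sequences differ at positions 1 (G/C, transversion), 4 (T/A, transversion), 9 (A/C, transversion), 11 (T/G, transversion), 17 (A/C, transversion), 18 (C/T, transition), 40 (G/T, transversion).
Of the 7 differences, 1 transition and 6 transversions over 46 sites: P = 1/46 = 0.021739, Q = 6/46 = 0.130435.
d = −0.5·ln(0.826087) − 0.25·ln(0.739130) = −0.5·(-0.191055) − 0.25·(-0.302281) = 0.1711.

0.1711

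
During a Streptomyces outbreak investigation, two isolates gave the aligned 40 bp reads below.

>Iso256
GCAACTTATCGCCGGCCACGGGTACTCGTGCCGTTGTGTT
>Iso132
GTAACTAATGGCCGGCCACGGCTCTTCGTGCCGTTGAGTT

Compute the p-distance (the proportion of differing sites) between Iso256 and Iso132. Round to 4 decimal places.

The sequences differ at positions 2 (C/T), 7 (T/A), 10 (C/G), 22 (G/C), 24 (A/C), 25 (C/T), 37 (T/A).
There are 7 differences over 40 sites, so p = 7/40 = 0.1750.

0.1750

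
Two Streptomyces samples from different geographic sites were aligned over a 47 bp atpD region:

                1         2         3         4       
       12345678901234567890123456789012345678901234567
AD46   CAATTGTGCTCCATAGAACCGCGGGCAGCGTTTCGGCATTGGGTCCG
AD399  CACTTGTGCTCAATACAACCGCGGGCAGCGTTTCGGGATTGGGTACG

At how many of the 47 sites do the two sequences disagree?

5

The sequences differ at positions 3 (A/C), 12 (C/A), 16 (G/C), 37 (C/G), 45 (C/A).
That gives 5 mismatches out of 47 aligned sites, so the Hamming distance is 5.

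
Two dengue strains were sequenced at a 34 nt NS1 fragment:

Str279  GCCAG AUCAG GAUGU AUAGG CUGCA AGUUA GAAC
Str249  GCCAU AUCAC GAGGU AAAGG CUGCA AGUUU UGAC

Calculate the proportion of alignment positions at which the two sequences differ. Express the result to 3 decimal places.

0.206

Mismatches occur at site 5 (G/U), site 10 (G/C), site 13 (U/G), site 17 (U/A), site 30 (A/U), site 31 (G/U), site 32 (A/G).
There are 7 differences over 34 sites, so p = 7/34 = 0.206.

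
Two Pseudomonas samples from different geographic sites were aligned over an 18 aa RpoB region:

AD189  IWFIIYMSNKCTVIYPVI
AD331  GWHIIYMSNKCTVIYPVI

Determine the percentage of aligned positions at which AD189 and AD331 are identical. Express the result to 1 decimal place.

88.9%

Differing sites — 1:I/G; 3:F/H.
16 of the 18 sites match, so the percent identity is 16/18 × 100 = 88.9%.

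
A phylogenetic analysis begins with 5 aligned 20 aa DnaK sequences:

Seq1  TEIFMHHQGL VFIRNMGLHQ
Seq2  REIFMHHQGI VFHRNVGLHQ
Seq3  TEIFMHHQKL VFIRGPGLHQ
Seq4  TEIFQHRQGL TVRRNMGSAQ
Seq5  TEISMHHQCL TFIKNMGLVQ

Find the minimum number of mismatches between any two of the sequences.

Pairwise Hamming distances:
  Seq1 vs Seq2: 4
  Seq1 vs Seq3: 3
  Seq1 vs Seq4: 7
  Seq1 vs Seq5: 5
  Seq2 vs Seq3: 6
  Seq2 vs Seq4: 10
  Seq2 vs Seq5: 9
  Seq3 vs Seq4: 10
  Seq3 vs Seq5: 7
  Seq4 vs Seq5: 9
The smallest is 3, between Seq1 and Seq3.

3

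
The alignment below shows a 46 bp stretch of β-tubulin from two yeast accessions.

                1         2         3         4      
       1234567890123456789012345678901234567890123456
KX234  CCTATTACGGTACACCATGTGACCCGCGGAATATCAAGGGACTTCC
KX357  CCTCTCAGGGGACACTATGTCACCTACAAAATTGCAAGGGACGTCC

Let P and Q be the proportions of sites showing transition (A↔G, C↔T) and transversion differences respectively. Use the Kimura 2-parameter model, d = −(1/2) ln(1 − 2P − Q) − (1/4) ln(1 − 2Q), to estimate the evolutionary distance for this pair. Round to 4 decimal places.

Differing sites — 4:A/C (Tv); 6:T/C (Ti); 8:C/G (Tv); 11:T/G (Tv); 16:C/T (Ti); 21:G/C (Tv); 25:C/T (Ti); 26:G/A (Ti); 28:G/A (Ti); 29:G/A (Ti); 33:A/T (Tv); 34:T/G (Tv); 43:T/G (Tv).
Of the 13 differences, 6 transitions and 7 transversions over 46 sites: P = 6/46 = 0.130435, Q = 7/46 = 0.152174.
d = −0.5·ln(0.586956) − 0.25·ln(0.695652) = −0.5·(-0.532805) − 0.25·(-0.362906) = 0.3571.

0.3571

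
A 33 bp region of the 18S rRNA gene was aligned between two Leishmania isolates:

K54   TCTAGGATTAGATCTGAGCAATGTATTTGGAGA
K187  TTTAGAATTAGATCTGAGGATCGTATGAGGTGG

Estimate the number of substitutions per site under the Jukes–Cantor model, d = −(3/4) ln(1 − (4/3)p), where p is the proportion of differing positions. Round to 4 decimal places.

0.3390

Mismatches occur at site 2 (C/T), site 6 (G/A), site 19 (C/G), site 21 (A/T), site 22 (T/C), site 27 (T/G), site 28 (T/A), site 31 (A/T), site 33 (A/G).
p = 9/33 = 0.272727.
d = −0.75 · ln(1 − (4/3)·0.272727) = −0.75 · ln(0.636364) = −0.75 · (-0.451985) = 0.3390.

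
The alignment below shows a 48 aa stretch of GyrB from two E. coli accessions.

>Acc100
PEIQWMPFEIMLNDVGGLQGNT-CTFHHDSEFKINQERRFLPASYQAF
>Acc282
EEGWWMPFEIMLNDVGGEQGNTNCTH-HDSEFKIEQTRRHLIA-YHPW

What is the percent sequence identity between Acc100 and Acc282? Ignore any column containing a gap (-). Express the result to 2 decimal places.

Excluding the 3 gap columns leaves 45 comparable sites.
The sequences differ at positions 1 (P/E), 3 (I/G), 4 (Q/W), 18 (L/E), 26 (F/H), 35 (N/E), 37 (E/T), 40 (F/H), 42 (P/I), 46 (Q/H), 47 (A/P), 48 (F/W).
33 of the 45 comparable sites match, so the percent identity is 33/45 × 100 = 73.33%.

73.33%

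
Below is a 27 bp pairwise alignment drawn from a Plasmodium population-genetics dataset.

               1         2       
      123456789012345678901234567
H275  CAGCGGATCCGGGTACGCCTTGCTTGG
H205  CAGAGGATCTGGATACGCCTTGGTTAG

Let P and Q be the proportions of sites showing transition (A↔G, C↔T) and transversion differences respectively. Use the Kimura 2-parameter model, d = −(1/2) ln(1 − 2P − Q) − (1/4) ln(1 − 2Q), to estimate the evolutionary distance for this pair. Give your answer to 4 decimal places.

0.2158

Differing sites — 4:C/A (Tv); 10:C/T (Ti); 13:G/A (Ti); 23:C/G (Tv); 26:G/A (Ti).
Of the 5 differences, 3 transitions and 2 transversions over 27 sites: P = 3/27 = 0.111111, Q = 2/27 = 0.074074.
d = −0.5·ln(0.703704) − 0.25·ln(0.851852) = −0.5·(-0.351397) − 0.25·(-0.160342) = 0.2158.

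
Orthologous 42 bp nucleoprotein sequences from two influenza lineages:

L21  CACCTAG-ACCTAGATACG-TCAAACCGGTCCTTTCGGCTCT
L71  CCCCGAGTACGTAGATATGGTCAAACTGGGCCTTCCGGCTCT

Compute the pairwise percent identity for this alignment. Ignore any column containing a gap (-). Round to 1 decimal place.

Excluding the 2 gap columns leaves 40 comparable sites.
The sequences differ at positions 2 (A/C), 5 (T/G), 11 (C/G), 18 (C/T), 27 (C/T), 30 (T/G), 35 (T/C).
33 of the 40 comparable sites match, so the percent identity is 33/40 × 100 = 82.5%.

82.5%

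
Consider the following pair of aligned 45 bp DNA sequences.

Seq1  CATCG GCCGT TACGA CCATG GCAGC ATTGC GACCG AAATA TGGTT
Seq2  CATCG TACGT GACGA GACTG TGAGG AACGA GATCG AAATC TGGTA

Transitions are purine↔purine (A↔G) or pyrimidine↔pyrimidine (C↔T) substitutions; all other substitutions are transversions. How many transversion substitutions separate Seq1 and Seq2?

Mismatches occur at site 6 (G↔T, transversion), site 7 (C↔A, transversion), site 11 (T↔G, transversion), site 16 (C↔G, transversion), site 17 (C↔A, transversion), site 18 (A↔C, transversion), site 21 (G↔T, transversion), site 22 (C↔G, transversion), site 25 (C↔G, transversion), site 27 (T↔A, transversion), site 28 (T↔C, transition), site 30 (C↔A, transversion), site 33 (C↔T, transition), site 40 (A↔C, transversion), site 45 (T↔A, transversion).
Of the 15 differences, 2 transitions and 13 transversions, so the answer is 13.

13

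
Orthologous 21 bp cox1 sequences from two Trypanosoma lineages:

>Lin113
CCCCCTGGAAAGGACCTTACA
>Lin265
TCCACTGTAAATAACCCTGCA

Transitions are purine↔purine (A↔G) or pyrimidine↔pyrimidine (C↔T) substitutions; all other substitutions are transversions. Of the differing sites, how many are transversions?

3

Mismatches occur at site 1 (C↔T, transition), site 4 (C↔A, transversion), site 8 (G↔T, transversion), site 12 (G↔T, transversion), site 13 (G↔A, transition), site 17 (T↔C, transition), site 19 (A↔G, transition).
Of the 7 differences, 4 transitions and 3 transversions, so the answer is 3.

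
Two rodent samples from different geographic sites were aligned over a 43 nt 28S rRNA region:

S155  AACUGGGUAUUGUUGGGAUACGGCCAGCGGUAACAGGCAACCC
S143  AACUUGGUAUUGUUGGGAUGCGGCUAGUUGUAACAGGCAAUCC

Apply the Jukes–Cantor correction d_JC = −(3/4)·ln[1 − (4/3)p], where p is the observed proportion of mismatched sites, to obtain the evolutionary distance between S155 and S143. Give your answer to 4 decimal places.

The sequences differ at positions 5 (G/U), 20 (A/G), 25 (C/U), 28 (C/U), 29 (G/U), 41 (C/U).
p = 6/43 = 0.139535.
d = −0.75 · ln(1 − (4/3)·0.139535) = −0.75 · ln(0.813953) = −0.75 · (-0.205853) = 0.1544.

0.1544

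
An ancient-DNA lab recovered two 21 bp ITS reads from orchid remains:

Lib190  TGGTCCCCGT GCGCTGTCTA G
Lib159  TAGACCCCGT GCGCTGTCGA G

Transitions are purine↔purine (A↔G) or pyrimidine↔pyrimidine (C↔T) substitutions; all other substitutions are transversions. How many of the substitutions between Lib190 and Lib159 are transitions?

1

Differing sites — 2:G/A (Ti); 4:T/A (Tv); 19:T/G (Tv).
Of the 3 differences, 1 transition and 2 transversions, so the answer is 1.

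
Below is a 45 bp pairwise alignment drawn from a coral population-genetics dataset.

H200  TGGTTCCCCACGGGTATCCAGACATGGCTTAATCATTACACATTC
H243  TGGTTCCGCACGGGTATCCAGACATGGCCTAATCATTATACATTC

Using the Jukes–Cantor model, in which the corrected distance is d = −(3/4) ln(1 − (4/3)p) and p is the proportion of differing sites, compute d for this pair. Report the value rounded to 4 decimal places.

0.0698

Differing sites — 8:C/G; 29:T/C; 39:C/T.
p = 3/45 = 0.066667.
d = −0.75 · ln(1 − (4/3)·0.066667) = −0.75 · ln(0.911111) = −0.75 · (-0.093091) = 0.0698.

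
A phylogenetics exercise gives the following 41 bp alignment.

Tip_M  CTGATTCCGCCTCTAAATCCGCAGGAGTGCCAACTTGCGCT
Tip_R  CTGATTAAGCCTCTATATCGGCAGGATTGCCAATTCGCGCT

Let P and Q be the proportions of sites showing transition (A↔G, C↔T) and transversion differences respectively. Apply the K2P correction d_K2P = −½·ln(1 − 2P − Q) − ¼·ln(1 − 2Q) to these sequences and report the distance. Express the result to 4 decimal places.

0.1938

Differing sites — 7:C/A (Tv); 8:C/A (Tv); 16:A/T (Tv); 20:C/G (Tv); 27:G/T (Tv); 34:C/T (Ti); 36:T/C (Ti).
Of the 7 differences, 2 transitions and 5 transversions over 41 sites: P = 2/41 = 0.048780, Q = 5/41 = 0.121951.
d = −0.5·ln(0.780489) − 0.25·ln(0.756098) = −0.5·(-0.247835) − 0.25·(-0.279584) = 0.1938.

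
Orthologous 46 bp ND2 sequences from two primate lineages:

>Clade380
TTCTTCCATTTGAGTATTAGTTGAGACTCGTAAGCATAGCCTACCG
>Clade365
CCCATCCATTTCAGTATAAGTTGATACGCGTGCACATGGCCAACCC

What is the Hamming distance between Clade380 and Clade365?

Mismatches occur at site 1 (T→C), site 2 (T→C), site 4 (T→A), site 12 (G→C), site 18 (T→A), site 25 (G→T), site 28 (T→G), site 32 (A→G), site 33 (A→C), site 34 (G→A), site 38 (A→G), site 42 (T→A), site 46 (G→C).
That gives 13 mismatches out of 46 aligned sites, so the Hamming distance is 13.

13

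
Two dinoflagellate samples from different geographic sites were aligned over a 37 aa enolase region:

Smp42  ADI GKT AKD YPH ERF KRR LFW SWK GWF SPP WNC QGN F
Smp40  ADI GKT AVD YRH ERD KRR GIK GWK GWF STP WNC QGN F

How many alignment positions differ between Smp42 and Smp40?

Differing sites — 8:K/V; 11:P/R; 15:F/D; 19:L/G; 20:F/I; 21:W/K; 22:S/G; 29:P/T.
That gives 8 mismatches out of 37 aligned sites, so the Hamming distance is 8.

8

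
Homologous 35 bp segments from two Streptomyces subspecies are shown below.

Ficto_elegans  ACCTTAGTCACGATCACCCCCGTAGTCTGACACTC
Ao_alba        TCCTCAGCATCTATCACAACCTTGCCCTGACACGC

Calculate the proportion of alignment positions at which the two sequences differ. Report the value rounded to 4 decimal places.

0.3714

Differing sites — 1:A/T; 5:T/C; 8:T/C; 9:C/A; 10:A/T; 12:G/T; 18:C/A; 19:C/A; 22:G/T; 24:A/G; 25:G/C; 26:T/C; 34:T/G.
There are 13 differences over 35 sites, so p = 13/35 = 0.3714.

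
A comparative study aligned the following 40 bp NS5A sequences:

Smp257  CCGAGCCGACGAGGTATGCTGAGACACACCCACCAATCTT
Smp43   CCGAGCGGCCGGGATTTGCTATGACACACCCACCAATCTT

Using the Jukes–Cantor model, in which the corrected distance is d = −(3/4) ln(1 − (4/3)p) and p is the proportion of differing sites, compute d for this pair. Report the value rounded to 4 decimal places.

0.1993

The sequences differ at positions 7 (C/G), 9 (A/C), 12 (A/G), 14 (G/A), 16 (A/T), 21 (G/A), 22 (A/T).
p = 7/40 = 0.175000.
d = −0.75 · ln(1 − (4/3)·0.175000) = −0.75 · ln(0.766667) = −0.75 · (-0.265703) = 0.1993.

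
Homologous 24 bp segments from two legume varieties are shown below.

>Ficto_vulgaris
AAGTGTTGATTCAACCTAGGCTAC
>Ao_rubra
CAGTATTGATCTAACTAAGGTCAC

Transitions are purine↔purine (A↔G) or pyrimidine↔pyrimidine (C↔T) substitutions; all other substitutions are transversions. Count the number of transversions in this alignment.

Mismatches occur at site 1 (A/C, transversion), site 5 (G/A, transition), site 11 (T/C, transition), site 12 (C/T, transition), site 16 (C/T, transition), site 17 (T/A, transversion), site 21 (C/T, transition), site 22 (T/C, transition).
Of the 8 differences, 6 transitions and 2 transversions, so the answer is 2.

2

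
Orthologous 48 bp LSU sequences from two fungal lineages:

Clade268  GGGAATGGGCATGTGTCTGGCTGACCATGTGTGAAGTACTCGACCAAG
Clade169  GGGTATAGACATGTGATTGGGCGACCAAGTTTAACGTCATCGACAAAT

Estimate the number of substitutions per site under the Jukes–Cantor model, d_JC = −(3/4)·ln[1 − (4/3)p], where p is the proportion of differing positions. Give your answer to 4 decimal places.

0.4042

The sequences differ at positions 4 (A/T), 7 (G/A), 9 (G/A), 16 (T/A), 17 (C/T), 21 (C/G), 22 (T/C), 28 (T/A), 31 (G/T), 33 (G/A), 35 (A/C), 38 (A/C), 39 (C/A), 45 (C/A), 48 (G/T).
p = 15/48 = 0.312500.
d = −0.75 · ln(1 − (4/3)·0.312500) = −0.75 · ln(0.583333) = −0.75 · (-0.538997) = 0.4042.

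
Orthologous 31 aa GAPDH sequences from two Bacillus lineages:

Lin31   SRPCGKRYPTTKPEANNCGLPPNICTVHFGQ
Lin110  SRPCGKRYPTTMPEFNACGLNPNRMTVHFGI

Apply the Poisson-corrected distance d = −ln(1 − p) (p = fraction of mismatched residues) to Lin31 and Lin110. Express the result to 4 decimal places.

0.2559

Mismatches occur at site 12 (K→M), site 15 (A→F), site 17 (N→A), site 21 (P→N), site 24 (I→R), site 25 (C→M), site 31 (Q→I).
p = 7/31 = 0.225806.
d = −ln(1 − 0.225806) = −ln(0.774194) = 0.2559.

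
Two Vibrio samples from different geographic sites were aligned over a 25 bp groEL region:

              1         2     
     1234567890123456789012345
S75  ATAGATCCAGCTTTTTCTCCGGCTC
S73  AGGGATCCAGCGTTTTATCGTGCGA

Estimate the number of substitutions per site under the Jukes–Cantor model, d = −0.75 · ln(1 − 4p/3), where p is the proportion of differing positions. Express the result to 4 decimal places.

The sequences differ at positions 2 (T/G), 3 (A/G), 12 (T/G), 17 (C/A), 20 (C/G), 21 (G/T), 24 (T/G), 25 (C/A).
p = 8/25 = 0.320000.
d = −0.75 · ln(1 − (4/3)·0.320000) = −0.75 · ln(0.573333) = −0.75 · (-0.556289) = 0.4172.

0.4172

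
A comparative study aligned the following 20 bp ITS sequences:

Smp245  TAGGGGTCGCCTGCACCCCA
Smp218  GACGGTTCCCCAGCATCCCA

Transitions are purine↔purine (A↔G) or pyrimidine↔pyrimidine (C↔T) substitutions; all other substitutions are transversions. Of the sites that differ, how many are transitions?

The sequences differ at positions 1 (T/G, transversion), 3 (G/C, transversion), 6 (G/T, transversion), 9 (G/C, transversion), 12 (T/A, transversion), 16 (C/T, transition).
Of the 6 differences, 1 transition and 5 transversions, so the answer is 1.

1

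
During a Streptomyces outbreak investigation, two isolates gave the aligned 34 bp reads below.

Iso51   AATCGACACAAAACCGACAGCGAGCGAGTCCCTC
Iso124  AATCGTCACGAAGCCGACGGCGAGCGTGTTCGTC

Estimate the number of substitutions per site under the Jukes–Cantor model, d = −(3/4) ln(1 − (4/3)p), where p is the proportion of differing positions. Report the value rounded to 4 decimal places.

0.2407

Differing sites — 6:A/T; 10:A/G; 13:A/G; 19:A/G; 27:A/T; 30:C/T; 32:C/G.
p = 7/34 = 0.205882.
d = −0.75 · ln(1 − (4/3)·0.205882) = −0.75 · ln(0.725491) = −0.75 · (-0.320907) = 0.2407.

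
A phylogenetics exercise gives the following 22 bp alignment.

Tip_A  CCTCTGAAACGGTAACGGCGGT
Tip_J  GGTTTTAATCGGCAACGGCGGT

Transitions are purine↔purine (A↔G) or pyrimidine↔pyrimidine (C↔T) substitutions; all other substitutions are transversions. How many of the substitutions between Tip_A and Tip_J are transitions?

2

Differing sites — 1:C/G (Tv); 2:C/G (Tv); 4:C/T (Ti); 6:G/T (Tv); 9:A/T (Tv); 13:T/C (Ti).
Of the 6 differences, 2 transitions and 4 transversions, so the answer is 2.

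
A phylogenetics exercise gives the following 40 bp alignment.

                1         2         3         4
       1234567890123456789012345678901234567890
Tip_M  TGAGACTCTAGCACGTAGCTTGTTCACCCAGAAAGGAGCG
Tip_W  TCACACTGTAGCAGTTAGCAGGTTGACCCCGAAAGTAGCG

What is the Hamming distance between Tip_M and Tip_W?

Mismatches occur at site 2 (G/C), site 4 (G/C), site 8 (C/G), site 14 (C/G), site 15 (G/T), site 20 (T/A), site 21 (T/G), site 25 (C/G), site 30 (A/C), site 36 (G/T).
That gives 10 mismatches out of 40 aligned sites, so the Hamming distance is 10.

10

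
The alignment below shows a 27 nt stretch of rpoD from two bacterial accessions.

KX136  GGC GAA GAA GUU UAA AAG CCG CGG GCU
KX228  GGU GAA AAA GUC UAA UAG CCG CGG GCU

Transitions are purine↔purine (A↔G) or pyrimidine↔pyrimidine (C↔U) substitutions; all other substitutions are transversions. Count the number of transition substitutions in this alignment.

3

Differing sites — 3:C/U (Ti); 7:G/A (Ti); 12:U/C (Ti); 16:A/U (Tv).
Of the 4 differences, 3 transitions and 1 transversion, so the answer is 3.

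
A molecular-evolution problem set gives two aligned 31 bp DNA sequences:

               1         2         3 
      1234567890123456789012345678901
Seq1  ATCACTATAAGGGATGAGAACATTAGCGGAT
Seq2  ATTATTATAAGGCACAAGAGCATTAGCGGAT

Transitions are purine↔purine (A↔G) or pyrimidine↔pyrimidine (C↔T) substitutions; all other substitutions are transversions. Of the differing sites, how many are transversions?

1

The sequences differ at positions 3 (C/T, transition), 5 (C/T, transition), 13 (G/C, transversion), 15 (T/C, transition), 16 (G/A, transition), 20 (A/G, transition).
Of the 6 differences, 5 transitions and 1 transversion, so the answer is 1.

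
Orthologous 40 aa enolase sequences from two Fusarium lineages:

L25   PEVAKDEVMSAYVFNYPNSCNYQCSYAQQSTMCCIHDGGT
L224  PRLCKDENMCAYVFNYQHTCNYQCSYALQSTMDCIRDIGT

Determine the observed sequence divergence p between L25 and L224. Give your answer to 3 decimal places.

0.300

Mismatches occur at site 2 (E↔R), site 3 (V↔L), site 4 (A↔C), site 8 (V↔N), site 10 (S↔C), site 17 (P↔Q), site 18 (N↔H), site 19 (S↔T), site 28 (Q↔L), site 33 (C↔D), site 36 (H↔R), site 38 (G↔I).
There are 12 differences over 40 sites, so p = 12/40 = 0.300.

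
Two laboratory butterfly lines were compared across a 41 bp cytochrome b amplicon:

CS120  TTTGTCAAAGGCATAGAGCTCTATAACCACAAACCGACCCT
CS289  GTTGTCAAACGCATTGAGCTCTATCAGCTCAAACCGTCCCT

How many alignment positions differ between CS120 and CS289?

7

Differing sites — 1:T/G; 10:G/C; 15:A/T; 25:A/C; 27:C/G; 29:A/T; 37:A/T.
That gives 7 mismatches out of 41 aligned sites, so the Hamming distance is 7.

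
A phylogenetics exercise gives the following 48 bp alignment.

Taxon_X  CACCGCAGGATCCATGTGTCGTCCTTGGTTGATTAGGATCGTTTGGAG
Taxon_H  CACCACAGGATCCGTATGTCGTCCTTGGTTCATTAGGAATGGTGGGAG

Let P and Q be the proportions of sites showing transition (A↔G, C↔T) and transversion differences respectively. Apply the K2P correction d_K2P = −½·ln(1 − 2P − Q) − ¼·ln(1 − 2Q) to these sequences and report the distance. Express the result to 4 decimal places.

Differing sites — 5:G/A (Ti); 14:A/G (Ti); 16:G/A (Ti); 31:G/C (Tv); 39:T/A (Tv); 40:C/T (Ti); 42:T/G (Tv); 44:T/G (Tv).
Of the 8 differences, 4 transitions and 4 transversions over 48 sites: P = 4/48 = 0.083333, Q = 4/48 = 0.083333.
d = −0.5·ln(0.750001) − 0.25·ln(0.833334) = −0.5·(-0.287681) − 0.25·(-0.182321) = 0.1894.

0.1894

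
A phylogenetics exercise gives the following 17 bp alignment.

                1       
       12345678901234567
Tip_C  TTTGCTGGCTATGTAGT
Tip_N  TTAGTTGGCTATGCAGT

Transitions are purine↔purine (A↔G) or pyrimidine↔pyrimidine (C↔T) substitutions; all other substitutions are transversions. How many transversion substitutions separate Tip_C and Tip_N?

The sequences differ at positions 3 (T/A, transversion), 5 (C/T, transition), 14 (T/C, transition).
Of the 3 differences, 2 transitions and 1 transversion, so the answer is 1.

1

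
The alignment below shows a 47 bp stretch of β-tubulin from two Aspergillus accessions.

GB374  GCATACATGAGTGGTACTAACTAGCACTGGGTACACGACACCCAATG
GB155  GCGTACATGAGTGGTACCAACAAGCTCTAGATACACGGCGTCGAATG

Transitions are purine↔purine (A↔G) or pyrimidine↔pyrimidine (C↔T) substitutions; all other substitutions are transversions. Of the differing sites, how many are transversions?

3

Mismatches occur at site 3 (A→G, transition), site 18 (T→C, transition), site 22 (T→A, transversion), site 26 (A→T, transversion), site 29 (G→A, transition), site 31 (G→A, transition), site 38 (A→G, transition), site 40 (A→G, transition), site 41 (C→T, transition), site 43 (C→G, transversion).
Of the 10 differences, 7 transitions and 3 transversions, so the answer is 3.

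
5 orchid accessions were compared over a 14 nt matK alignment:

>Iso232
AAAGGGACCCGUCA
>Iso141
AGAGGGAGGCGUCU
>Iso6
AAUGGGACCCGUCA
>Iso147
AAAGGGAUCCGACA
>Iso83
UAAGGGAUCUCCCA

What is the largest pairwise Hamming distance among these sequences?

Pairwise Hamming distances:
  Iso232 vs Iso141: 4
  Iso232 vs Iso6: 1
  Iso232 vs Iso147: 2
  Iso232 vs Iso83: 5
  Iso141 vs Iso6: 5
  Iso141 vs Iso147: 5
  Iso141 vs Iso83: 8
  Iso6 vs Iso147: 3
  Iso6 vs Iso83: 6
  Iso147 vs Iso83: 4
The largest is 8, between Iso141 and Iso83.

8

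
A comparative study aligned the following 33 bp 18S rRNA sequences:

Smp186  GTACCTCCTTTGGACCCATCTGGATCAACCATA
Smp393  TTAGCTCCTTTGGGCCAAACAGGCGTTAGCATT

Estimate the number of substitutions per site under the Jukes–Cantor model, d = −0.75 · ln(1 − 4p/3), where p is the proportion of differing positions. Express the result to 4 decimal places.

0.4975

Mismatches occur at site 1 (G→T), site 4 (C→G), site 14 (A→G), site 17 (C→A), site 19 (T→A), site 21 (T→A), site 24 (A→C), site 25 (T→G), site 26 (C→T), site 27 (A→T), site 29 (C→G), site 33 (A→T).
p = 12/33 = 0.363636.
d = −0.75 · ln(1 − (4/3)·0.363636) = −0.75 · ln(0.515152) = −0.75 · (-0.663293) = 0.4975.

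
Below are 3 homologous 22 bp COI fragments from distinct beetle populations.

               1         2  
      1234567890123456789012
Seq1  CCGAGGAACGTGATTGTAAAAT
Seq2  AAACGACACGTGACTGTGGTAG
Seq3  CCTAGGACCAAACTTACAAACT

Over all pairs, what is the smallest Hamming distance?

Pairwise Hamming distances:
  Seq1 vs Seq2: 11
  Seq1 vs Seq3: 9
  Seq2 vs Seq3: 19
The smallest is 9, between Seq1 and Seq3.

9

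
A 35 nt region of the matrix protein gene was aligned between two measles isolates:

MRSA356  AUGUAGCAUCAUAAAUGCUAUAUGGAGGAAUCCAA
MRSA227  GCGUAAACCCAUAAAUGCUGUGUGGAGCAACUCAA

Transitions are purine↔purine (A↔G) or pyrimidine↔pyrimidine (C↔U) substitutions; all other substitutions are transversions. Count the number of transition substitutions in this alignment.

8

Differing sites — 1:A/G (Ti); 2:U/C (Ti); 6:G/A (Ti); 7:C/A (Tv); 8:A/C (Tv); 9:U/C (Ti); 20:A/G (Ti); 22:A/G (Ti); 28:G/C (Tv); 31:U/C (Ti); 32:C/U (Ti).
Of the 11 differences, 8 transitions and 3 transversions, so the answer is 8.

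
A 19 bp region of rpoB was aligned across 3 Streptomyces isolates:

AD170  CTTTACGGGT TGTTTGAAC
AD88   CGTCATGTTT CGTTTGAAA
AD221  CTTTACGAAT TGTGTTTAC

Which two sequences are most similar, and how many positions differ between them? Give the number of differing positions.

5

Pairwise Hamming distances:
  AD170 vs AD88: 7
  AD170 vs AD221: 5
  AD88 vs AD221: 10
The smallest is 5, between AD170 and AD221.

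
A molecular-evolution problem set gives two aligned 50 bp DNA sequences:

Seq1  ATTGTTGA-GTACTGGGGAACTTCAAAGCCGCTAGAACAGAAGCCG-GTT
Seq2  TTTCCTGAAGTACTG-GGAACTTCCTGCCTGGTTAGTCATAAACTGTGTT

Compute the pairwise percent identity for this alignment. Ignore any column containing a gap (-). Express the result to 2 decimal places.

65.96%

Excluding the 3 gap columns leaves 47 comparable sites.
Mismatches occur at site 1 (A↔T), site 4 (G↔C), site 5 (T↔C), site 25 (A↔C), site 26 (A↔T), site 27 (A↔G), site 28 (G↔C), site 30 (C↔T), site 32 (C↔G), site 34 (A↔T), site 35 (G↔A), site 36 (A↔G), site 37 (A↔T), site 40 (G↔T), site 43 (G↔A), site 45 (C↔T).
31 of the 47 comparable sites match, so the percent identity is 31/47 × 100 = 65.96%.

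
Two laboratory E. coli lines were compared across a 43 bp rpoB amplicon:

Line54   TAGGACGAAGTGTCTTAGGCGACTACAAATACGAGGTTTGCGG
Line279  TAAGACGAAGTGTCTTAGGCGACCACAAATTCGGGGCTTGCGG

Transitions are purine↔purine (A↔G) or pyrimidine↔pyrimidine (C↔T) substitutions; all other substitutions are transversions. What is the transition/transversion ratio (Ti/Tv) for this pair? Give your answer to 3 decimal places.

Mismatches occur at site 3 (G↔A, transition), site 24 (T↔C, transition), site 31 (A↔T, transversion), site 34 (A↔G, transition), site 37 (T↔C, transition).
Of the 5 differences, 4 transitions and 1 transversion, so Ti/Tv = 4/1 = 4.000.

4.000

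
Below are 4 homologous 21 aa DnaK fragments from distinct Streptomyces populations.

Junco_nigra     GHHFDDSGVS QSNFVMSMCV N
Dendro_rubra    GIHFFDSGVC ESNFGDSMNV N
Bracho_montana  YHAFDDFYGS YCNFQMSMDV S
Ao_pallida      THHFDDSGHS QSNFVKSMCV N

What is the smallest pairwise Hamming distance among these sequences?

3

Pairwise Hamming distances:
  Junco_nigra vs Dendro_rubra: 7
  Junco_nigra vs Bracho_montana: 10
  Junco_nigra vs Ao_pallida: 3
  Dendro_rubra vs Bracho_montana: 14
  Dendro_rubra vs Ao_pallida: 9
  Bracho_montana vs Ao_pallida: 11
The smallest is 3, between Junco_nigra and Ao_pallida.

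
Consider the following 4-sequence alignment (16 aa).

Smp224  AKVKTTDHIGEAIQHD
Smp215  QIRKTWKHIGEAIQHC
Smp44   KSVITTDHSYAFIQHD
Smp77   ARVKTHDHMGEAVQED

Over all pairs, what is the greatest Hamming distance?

Pairwise Hamming distances:
  Smp224 vs Smp215: 6
  Smp224 vs Smp44: 7
  Smp224 vs Smp77: 5
  Smp215 vs Smp44: 11
  Smp215 vs Smp77: 9
  Smp44 vs Smp77: 10
The largest is 11, between Smp215 and Smp44.

11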